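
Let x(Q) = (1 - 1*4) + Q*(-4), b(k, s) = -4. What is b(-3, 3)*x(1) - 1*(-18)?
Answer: 46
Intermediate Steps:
x(Q) = -3 - 4*Q (x(Q) = (1 - 4) - 4*Q = -3 - 4*Q)
b(-3, 3)*x(1) - 1*(-18) = -4*(-3 - 4*1) - 1*(-18) = -4*(-3 - 4) + 18 = -4*(-7) + 18 = 28 + 18 = 46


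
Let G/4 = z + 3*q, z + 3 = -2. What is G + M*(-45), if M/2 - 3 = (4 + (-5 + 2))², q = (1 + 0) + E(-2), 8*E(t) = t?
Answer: -371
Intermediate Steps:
z = -5 (z = -3 - 2 = -5)
E(t) = t/8
q = ¾ (q = (1 + 0) + (⅛)*(-2) = 1 - ¼ = ¾ ≈ 0.75000)
G = -11 (G = 4*(-5 + 3*(¾)) = 4*(-5 + 9/4) = 4*(-11/4) = -11)
M = 8 (M = 6 + 2*(4 + (-5 + 2))² = 6 + 2*(4 - 3)² = 6 + 2*1² = 6 + 2*1 = 6 + 2 = 8)
G + M*(-45) = -11 + 8*(-45) = -11 - 360 = -371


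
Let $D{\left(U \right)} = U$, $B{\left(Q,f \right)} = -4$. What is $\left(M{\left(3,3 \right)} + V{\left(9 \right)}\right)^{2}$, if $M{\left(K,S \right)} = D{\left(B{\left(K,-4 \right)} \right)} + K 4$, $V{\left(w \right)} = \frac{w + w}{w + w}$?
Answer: $81$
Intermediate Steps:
$V{\left(w \right)} = 1$ ($V{\left(w \right)} = \frac{2 w}{2 w} = 2 w \frac{1}{2 w} = 1$)
$M{\left(K,S \right)} = -4 + 4 K$ ($M{\left(K,S \right)} = -4 + K 4 = -4 + 4 K$)
$\left(M{\left(3,3 \right)} + V{\left(9 \right)}\right)^{2} = \left(\left(-4 + 4 \cdot 3\right) + 1\right)^{2} = \left(\left(-4 + 12\right) + 1\right)^{2} = \left(8 + 1\right)^{2} = 9^{2} = 81$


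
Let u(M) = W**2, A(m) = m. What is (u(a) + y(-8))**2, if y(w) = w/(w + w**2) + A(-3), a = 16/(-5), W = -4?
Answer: 8100/49 ≈ 165.31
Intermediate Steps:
a = -16/5 (a = 16*(-1/5) = -16/5 ≈ -3.2000)
y(w) = -3 + w/(w + w**2) (y(w) = w/(w + w**2) - 3 = -3 + w/(w + w**2))
u(M) = 16 (u(M) = (-4)**2 = 16)
(u(a) + y(-8))**2 = (16 + (-2 - 3*(-8))/(1 - 8))**2 = (16 + (-2 + 24)/(-7))**2 = (16 - 1/7*22)**2 = (16 - 22/7)**2 = (90/7)**2 = 8100/49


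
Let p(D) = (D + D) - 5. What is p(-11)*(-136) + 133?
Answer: 3805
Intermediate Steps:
p(D) = -5 + 2*D (p(D) = 2*D - 5 = -5 + 2*D)
p(-11)*(-136) + 133 = (-5 + 2*(-11))*(-136) + 133 = (-5 - 22)*(-136) + 133 = -27*(-136) + 133 = 3672 + 133 = 3805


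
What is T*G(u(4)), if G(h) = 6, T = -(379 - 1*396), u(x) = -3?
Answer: 102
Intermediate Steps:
T = 17 (T = -(379 - 396) = -1*(-17) = 17)
T*G(u(4)) = 17*6 = 102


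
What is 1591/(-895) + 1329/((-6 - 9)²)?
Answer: 55432/13425 ≈ 4.1290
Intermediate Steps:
1591/(-895) + 1329/((-6 - 9)²) = 1591*(-1/895) + 1329/((-15)²) = -1591/895 + 1329/225 = -1591/895 + 1329*(1/225) = -1591/895 + 443/75 = 55432/13425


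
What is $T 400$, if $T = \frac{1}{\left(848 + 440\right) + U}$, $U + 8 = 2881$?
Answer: $\frac{400}{4161} \approx 0.096131$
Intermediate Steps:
$U = 2873$ ($U = -8 + 2881 = 2873$)
$T = \frac{1}{4161}$ ($T = \frac{1}{\left(848 + 440\right) + 2873} = \frac{1}{1288 + 2873} = \frac{1}{4161} \approx 0.00024033$)
$T 400 = \frac{1}{4161} \cdot 400 = \frac{400}{4161}$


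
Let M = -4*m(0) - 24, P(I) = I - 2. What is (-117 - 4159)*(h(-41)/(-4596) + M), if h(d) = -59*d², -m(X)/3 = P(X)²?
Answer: -223937327/1149 ≈ -1.9490e+5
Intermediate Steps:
P(I) = -2 + I
m(X) = -3*(-2 + X)²
M = 24 (M = -(-12)*(-2 + 0)² - 24 = -(-12)*(-2)² - 24 = -(-12)*4 - 24 = -4*(-12) - 24 = 48 - 24 = 24)
(-117 - 4159)*(h(-41)/(-4596) + M) = (-117 - 4159)*(-59*(-41)²/(-4596) + 24) = -4276*(-59*1681*(-1/4596) + 24) = -4276*(-99179*(-1/4596) + 24) = -4276*(99179/4596 + 24) = -4276*209483/4596 = -223937327/1149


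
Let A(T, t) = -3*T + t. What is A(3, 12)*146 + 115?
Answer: 553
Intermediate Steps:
A(T, t) = t - 3*T
A(3, 12)*146 + 115 = (12 - 3*3)*146 + 115 = (12 - 9)*146 + 115 = 3*146 + 115 = 438 + 115 = 553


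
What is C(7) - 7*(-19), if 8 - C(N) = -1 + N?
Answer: 135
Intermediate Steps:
C(N) = 9 - N (C(N) = 8 - (-1 + N) = 8 + (1 - N) = 9 - N)
C(7) - 7*(-19) = (9 - 1*7) - 7*(-19) = (9 - 7) + 133 = 2 + 133 = 135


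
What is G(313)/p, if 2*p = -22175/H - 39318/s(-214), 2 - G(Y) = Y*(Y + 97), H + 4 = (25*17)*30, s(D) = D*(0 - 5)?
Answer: 1750165496160/262437239 ≈ 6668.9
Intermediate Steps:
s(D) = -5*D (s(D) = D*(-5) = -5*D)
H = 12746 (H = -4 + (25*17)*30 = -4 + 425*30 = -4 + 12750 = 12746)
G(Y) = 2 - Y*(97 + Y) (G(Y) = 2 - Y*(Y + 97) = 2 - Y*(97 + Y))
p = -262437239/13638220 (p = (-22175/12746 - 39318/((-5*(-214))))/2 = (-22175*1/12746 - 39318/1070)/2 = (-22175/12746 - 39318*1/1070)/2 = (-22175/12746 - 19659/535)/2 = (½)*(-262437239/6819110) = -262437239/13638220 ≈ -19.243)
G(313)/p = (2 - 1*313² - 97*313)/(-262437239/13638220) = (2 - 1*97969 - 30361)*(-13638220/262437239) = (2 - 97969 - 30361)*(-13638220/262437239) = -128328*(-13638220/262437239) = 1750165496160/262437239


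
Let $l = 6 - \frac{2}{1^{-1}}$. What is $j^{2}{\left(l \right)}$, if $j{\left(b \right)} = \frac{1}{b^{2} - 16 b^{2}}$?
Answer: $\frac{1}{57600} \approx 1.7361 \cdot 10^{-5}$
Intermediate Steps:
$l = 4$ ($l = 6 - \frac{2}{1} = 6 - 2 = 4$)
$j{\left(b \right)} = - \frac{1}{15 b^{2}}$ ($j{\left(b \right)} = \frac{1}{\left(-15\right) b^{2}} = - \frac{1}{15 b^{2}}$)
$j^{2}{\left(l \right)} = \left(- \frac{1}{15 \cdot 16}\right)^{2} = \left(\left(- \frac{1}{15}\right) \frac{1}{16}\right)^{2} = \left(- \frac{1}{240}\right)^{2} = \frac{1}{57600}$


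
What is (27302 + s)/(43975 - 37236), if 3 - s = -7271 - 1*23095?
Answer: 57671/6739 ≈ 8.5578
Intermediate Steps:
s = 30369 (s = 3 - (-7271 - 1*23095) = 3 - (-7271 - 23095) = 3 - 1*(-30366) = 3 + 30366 = 30369)
(27302 + s)/(43975 - 37236) = (27302 + 30369)/(43975 - 37236) = 57671/6739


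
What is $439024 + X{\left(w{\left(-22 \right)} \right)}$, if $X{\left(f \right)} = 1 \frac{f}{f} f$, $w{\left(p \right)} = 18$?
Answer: $439042$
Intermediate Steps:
$X{\left(f \right)} = f$ ($X{\left(f \right)} = 1 \cdot 1 f = 1 f = f$)
$439024 + X{\left(w{\left(-22 \right)} \right)} = 439024 + 18 = 439042$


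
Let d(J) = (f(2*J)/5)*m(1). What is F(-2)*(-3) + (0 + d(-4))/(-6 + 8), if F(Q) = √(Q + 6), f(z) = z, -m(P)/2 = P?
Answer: -22/5 ≈ -4.4000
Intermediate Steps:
m(P) = -2*P
F(Q) = √(6 + Q)
d(J) = -4*J/5 (d(J) = ((2*J)/5)*(-2*1) = ((2*J)*(⅕))*(-2) = (2*J/5)*(-2) = -4*J/5)
F(-2)*(-3) + (0 + d(-4))/(-6 + 8) = √(6 - 2)*(-3) + (0 - ⅘*(-4))/(-6 + 8) = √4*(-3) + (0 + 16/5)/2 = 2*(-3) + (16/5)*(½) = -6 + 8/5 = -22/5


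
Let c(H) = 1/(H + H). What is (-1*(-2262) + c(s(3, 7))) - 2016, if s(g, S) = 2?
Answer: 985/4 ≈ 246.25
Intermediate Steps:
c(H) = 1/(2*H)
(-1*(-2262) + c(s(3, 7))) - 2016 = (-1*(-2262) + (½)/2) - 2016 = (2262 + (½)*(½)) - 2016 = (2262 + ¼) - 2016 = 9049/4 - 2016 = 985/4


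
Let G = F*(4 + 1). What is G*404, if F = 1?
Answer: 2020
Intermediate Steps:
G = 5 (G = 1*(4 + 1) = 1*5 = 5)
G*404 = 5*404 = 2020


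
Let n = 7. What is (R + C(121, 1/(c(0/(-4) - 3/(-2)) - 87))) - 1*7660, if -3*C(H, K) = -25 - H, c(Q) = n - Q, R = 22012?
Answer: 43202/3 ≈ 14401.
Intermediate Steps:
c(Q) = 7 - Q
C(H, K) = 25/3 + H/3 (C(H, K) = -(-25 - H)/3 = 25/3 + H/3)
(R + C(121, 1/(c(0/(-4) - 3/(-2)) - 87))) - 1*7660 = (22012 + (25/3 + (⅓)*121)) - 1*7660 = (22012 + (25/3 + 121/3)) - 7660 = (22012 + 146/3) - 7660 = 66182/3 - 7660 = 43202/3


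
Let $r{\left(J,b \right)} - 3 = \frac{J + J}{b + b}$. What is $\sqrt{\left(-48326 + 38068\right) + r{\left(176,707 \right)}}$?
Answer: $\frac{i \sqrt{5125827063}}{707} \approx 101.27 i$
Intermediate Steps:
$r{\left(J,b \right)} = 3 + \frac{J}{b}$ ($r{\left(J,b \right)} = 3 + \frac{J + J}{b + b} = 3 + \frac{2 J}{2 b} = 3 + 2 J \frac{1}{2 b} = 3 + \frac{J}{b}$)
$\sqrt{\left(-48326 + 38068\right) + r{\left(176,707 \right)}} = \sqrt{\left(-48326 + 38068\right) + \left(3 + \frac{176}{707}\right)} = \sqrt{-10258 + \left(3 + 176 \cdot \frac{1}{707}\right)} = \sqrt{-10258 + \left(3 + \frac{176}{707}\right)} = \sqrt{-10258 + \frac{2297}{707}} = \sqrt{- \frac{7250109}{707}} = \frac{i \sqrt{5125827063}}{707}$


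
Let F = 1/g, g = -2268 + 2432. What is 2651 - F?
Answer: 434763/164 ≈ 2651.0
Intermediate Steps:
g = 164
F = 1/164 ≈ 0.0060976
2651 - F = 2651 - 1*1/164 = 2651 - 1/164 = 434763/164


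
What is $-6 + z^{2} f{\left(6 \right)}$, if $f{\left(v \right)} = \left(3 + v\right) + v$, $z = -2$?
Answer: $54$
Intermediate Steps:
$f{\left(v \right)} = 3 + 2 v$
$-6 + z^{2} f{\left(6 \right)} = -6 + \left(-2\right)^{2} \left(3 + 2 \cdot 6\right) = -6 + 4 \left(3 + 12\right) = -6 + 4 \cdot 15 = -6 + 60 = 54$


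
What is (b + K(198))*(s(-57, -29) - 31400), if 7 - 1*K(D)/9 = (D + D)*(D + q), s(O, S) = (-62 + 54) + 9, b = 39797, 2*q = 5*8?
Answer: 23143951708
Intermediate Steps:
q = 20 (q = (5*8)/2 = (½)*40 = 20)
s(O, S) = 1 (s(O, S) = -8 + 9 = 1)
K(D) = 63 - 18*D*(20 + D) (K(D) = 63 - 9*(D + D)*(D + 20) = 63 - 9*2*D*(20 + D) = 63 - 18*D*(20 + D))
(b + K(198))*(s(-57, -29) - 31400) = (39797 + (63 - 360*198 - 18*198²))*(1 - 31400) = (39797 + (63 - 71280 - 18*39204))*(-31399) = (39797 + (63 - 71280 - 705672))*(-31399) = (39797 - 776889)*(-31399) = -737092*(-31399) = 23143951708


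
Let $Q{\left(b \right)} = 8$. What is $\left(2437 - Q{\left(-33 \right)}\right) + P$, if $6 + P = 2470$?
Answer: $4893$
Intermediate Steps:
$P = 2464$ ($P = -6 + 2470 = 2464$)
$\left(2437 - Q{\left(-33 \right)}\right) + P = \left(2437 - 8\right) + 2464 = 2429 + 2464 = 4893$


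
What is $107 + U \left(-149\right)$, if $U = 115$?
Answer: $-17028$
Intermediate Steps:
$107 + U \left(-149\right) = 107 + 115 \left(-149\right) = 107 - 17135 = -17028$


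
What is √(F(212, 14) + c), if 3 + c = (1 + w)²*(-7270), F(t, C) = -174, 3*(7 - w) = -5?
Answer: I*√6115663/3 ≈ 824.33*I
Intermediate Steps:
w = 26/3 (w = 7 - ⅓*(-5) = 7 + 5/3 = 26/3 ≈ 8.6667)
c = -6114097/9 (c = -3 + (1 + 26/3)²*(-7270) = -3 + (29/3)²*(-7270) = -3 + (841/9)*(-7270) = -3 - 6114070/9 = -6114097/9 ≈ -6.7934e+5)
√(F(212, 14) + c) = √(-174 - 6114097/9) = √(-6115663/9) = I*√6115663/3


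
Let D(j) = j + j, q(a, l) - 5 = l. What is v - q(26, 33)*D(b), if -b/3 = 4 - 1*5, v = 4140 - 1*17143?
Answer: -13231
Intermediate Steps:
q(a, l) = 5 + l
v = -13003 (v = 4140 - 17143 = -13003)
b = 3 (b = -3*(4 - 1*5) = -3*(4 - 5) = -3*(-1) = 3)
D(j) = 2*j
v - q(26, 33)*D(b) = -13003 - (5 + 33)*2*3 = -13003 - 38*6 = -13003 - 1*228 = -13003 - 228 = -13231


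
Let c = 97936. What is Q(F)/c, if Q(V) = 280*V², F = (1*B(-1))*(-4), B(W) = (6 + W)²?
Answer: 175000/6121 ≈ 28.590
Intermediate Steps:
F = -100 (F = (1*(6 - 1)²)*(-4) = (1*5²)*(-4) = (1*25)*(-4) = 25*(-4) = -100)
Q(F)/c = (280*(-100)²)/97936 = (280*10000)*(1/97936) = 2800000*(1/97936) = 175000/6121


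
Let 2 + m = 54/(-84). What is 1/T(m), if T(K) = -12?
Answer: -1/12 ≈ -0.083333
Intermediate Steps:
m = -37/14 (m = -2 + 54/(-84) = -2 + 54*(-1/84) = -2 - 9/14 = -37/14 ≈ -2.6429)
1/T(m) = 1/(-12) = -1/12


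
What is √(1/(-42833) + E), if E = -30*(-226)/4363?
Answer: √54270693156639883/186880379 ≈ 1.2466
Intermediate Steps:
E = 6780/4363 (E = 6780*(1/4363) = 6780/4363 ≈ 1.5540)
√(1/(-42833) + E) = √(1/(-42833) + 6780/4363) = √(-1/42833 + 6780/4363) = √(290403377/186880379) = √54270693156639883/186880379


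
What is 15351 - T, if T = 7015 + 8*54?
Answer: 7904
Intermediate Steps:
T = 7447 (T = 7015 + 432 = 7447)
15351 - T = 15351 - 1*7447 = 15351 - 7447 = 7904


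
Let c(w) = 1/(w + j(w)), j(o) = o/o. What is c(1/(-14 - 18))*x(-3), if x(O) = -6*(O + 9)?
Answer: -1152/31 ≈ -37.161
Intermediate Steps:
j(o) = 1
x(O) = -54 - 6*O (x(O) = -6*(9 + O) = -54 - 6*O)
c(w) = 1/(1 + w) (c(w) = 1/(w + 1) = 1/(1 + w))
c(1/(-14 - 18))*x(-3) = (-54 - 6*(-3))/(1 + 1/(-14 - 18)) = (-54 + 18)/(1 + 1/(-32)) = -36/(1 - 1/32) = -36/(31/32) = (32/31)*(-36) = -1152/31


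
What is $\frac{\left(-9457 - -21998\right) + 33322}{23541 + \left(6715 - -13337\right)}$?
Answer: $\frac{45863}{43593} \approx 1.0521$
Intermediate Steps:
$\frac{\left(-9457 - -21998\right) + 33322}{23541 + \left(6715 - -13337\right)} = \frac{\left(-9457 + 21998\right) + 33322}{23541 + \left(6715 + 13337\right)} = \frac{12541 + 33322}{23541 + 20052} = \frac{45863}{43593}$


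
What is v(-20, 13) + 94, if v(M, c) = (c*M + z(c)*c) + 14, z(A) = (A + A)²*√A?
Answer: -152 + 8788*√13 ≈ 31534.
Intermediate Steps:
z(A) = 4*A^(5/2) (z(A) = (2*A)²*√A = (4*A²)*√A = 4*A^(5/2))
v(M, c) = 14 + 4*c^(7/2) + M*c (v(M, c) = (c*M + (4*c^(5/2))*c) + 14 = (M*c + 4*c^(7/2)) + 14 = (4*c^(7/2) + M*c) + 14 = 14 + 4*c^(7/2) + M*c)
v(-20, 13) + 94 = (14 + 4*13^(7/2) - 20*13) + 94 = (14 + 4*(2197*√13) - 260) + 94 = (14 + 8788*√13 - 260) + 94 = (-246 + 8788*√13) + 94 = -152 + 8788*√13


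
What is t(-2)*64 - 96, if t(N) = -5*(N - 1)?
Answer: 864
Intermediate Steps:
t(N) = 5 - 5*N (t(N) = -5*(-1 + N) = 5 - 5*N)
t(-2)*64 - 96 = (5 - 5*(-2))*64 - 96 = (5 + 10)*64 - 96 = 15*64 - 96 = 960 - 96 = 864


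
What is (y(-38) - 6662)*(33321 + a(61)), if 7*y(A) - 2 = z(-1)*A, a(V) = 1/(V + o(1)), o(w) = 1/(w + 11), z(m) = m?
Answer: -1138026067170/5131 ≈ -2.2179e+8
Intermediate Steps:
o(w) = 1/(11 + w)
a(V) = 1/(1/12 + V) (a(V) = 1/(V + 1/(11 + 1)) = 1/(V + 1/12) = 1/(1/12 + V))
y(A) = 2/7 - A/7 (y(A) = 2/7 + (-A)/7 = 2/7 - A/7)
(y(-38) - 6662)*(33321 + a(61)) = ((2/7 - ⅐*(-38)) - 6662)*(33321 + 12/(1 + 12*61)) = ((2/7 + 38/7) - 6662)*(33321 + 12/(1 + 732)) = (40/7 - 6662)*(33321 + 12/733) = -46594*(33321 + 12*(1/733))/7 = -46594*(33321 + 12/733)/7 = -46594/7*24424305/733 = -1138026067170/5131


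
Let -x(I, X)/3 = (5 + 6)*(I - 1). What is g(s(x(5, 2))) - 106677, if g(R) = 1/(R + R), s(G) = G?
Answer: -28162729/264 ≈ -1.0668e+5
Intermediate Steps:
x(I, X) = 33 - 33*I (x(I, X) = -3*(5 + 6)*(I - 1) = -33*(-1 + I) = -3*(-11 + 11*I) = 33 - 33*I)
g(R) = 1/(2*R)
g(s(x(5, 2))) - 106677 = 1/(2*(33 - 33*5)) - 106677 = 1/(2*(33 - 165)) - 106677 = (½)/(-132) - 106677 = (½)*(-1/132) - 106677 = -1/264 - 106677 = -28162729/264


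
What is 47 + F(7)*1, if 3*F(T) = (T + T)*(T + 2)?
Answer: 89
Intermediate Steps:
F(T) = 2*T*(2 + T)/3 (F(T) = ((T + T)*(T + 2))/3 = ((2*T)*(2 + T))/3 = (2*T*(2 + T))/3 = 2*T*(2 + T)/3)
47 + F(7)*1 = 47 + ((⅔)*7*(2 + 7))*1 = 47 + ((⅔)*7*9)*1 = 47 + 42*1 = 47 + 42 = 89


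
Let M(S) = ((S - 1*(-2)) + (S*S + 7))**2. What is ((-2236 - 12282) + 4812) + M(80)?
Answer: 42097415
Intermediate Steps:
M(S) = (9 + S + S**2)**2 (M(S) = ((S + 2) + (S**2 + 7))**2 = ((2 + S) + (7 + S**2))**2 = (9 + S + S**2)**2)
((-2236 - 12282) + 4812) + M(80) = ((-2236 - 12282) + 4812) + (9 + 80 + 80**2)**2 = (-14518 + 4812) + (9 + 80 + 6400)**2 = -9706 + 6489**2 = -9706 + 42107121 = 42097415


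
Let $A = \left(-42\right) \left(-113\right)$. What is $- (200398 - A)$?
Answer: $-195652$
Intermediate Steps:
$A = 4746$
$- (200398 - A) = - (200398 - 4746) = \left(-1\right) 195652 = -195652$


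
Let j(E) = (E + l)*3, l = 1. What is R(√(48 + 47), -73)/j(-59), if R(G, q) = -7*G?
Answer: 7*√95/174 ≈ 0.39211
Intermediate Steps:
j(E) = 3 + 3*E (j(E) = (E + 1)*3 = (1 + E)*3 = 3 + 3*E)
R(√(48 + 47), -73)/j(-59) = (-7*√(48 + 47))/(3 + 3*(-59)) = (-7*√95)/(3 - 177) = -7*√95/(-174) = -7*√95*(-1/174) = 7*√95/174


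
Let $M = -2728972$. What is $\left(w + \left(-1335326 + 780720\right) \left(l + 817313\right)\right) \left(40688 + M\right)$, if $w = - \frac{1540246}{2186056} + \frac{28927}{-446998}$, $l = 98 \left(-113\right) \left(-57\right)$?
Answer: $\frac{131896838315739112267575298137}{61072666243} \approx 2.1597 \cdot 10^{18}$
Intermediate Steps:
$l = 631218$ ($l = \left(-11074\right) \left(-57\right) = 631218$)
$w = - \frac{187930730855}{244290664972}$ ($w = \left(-1540246\right) \frac{1}{2186056} + 28927 \left(- \frac{1}{446998}\right) = - \frac{770123}{1093028} - \frac{28927}{446998} = - \frac{187930730855}{244290664972} \approx -0.76929$)
$\left(w + \left(-1335326 + 780720\right) \left(l + 817313\right)\right) \left(40688 + M\right) = \left(- \frac{187930730855}{244290664972} + \left(-1335326 + 780720\right) \left(631218 + 817313\right)\right) \left(40688 - 2728972\right) = \left(- \frac{187930730855}{244290664972} - 803363983786\right) \left(-2688284\right) = \left(- \frac{196254321813824896874847}{244290664972}\right) \left(-2688284\right) = \frac{131896838315739112267575298137}{61072666243}$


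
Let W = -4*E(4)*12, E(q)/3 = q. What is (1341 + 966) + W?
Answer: 1731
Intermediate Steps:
E(q) = 3*q
W = -576 (W = -12*4*12 = -4*12*12 = -48*12 = -576)
(1341 + 966) + W = (1341 + 966) - 576 = 2307 - 576 = 1731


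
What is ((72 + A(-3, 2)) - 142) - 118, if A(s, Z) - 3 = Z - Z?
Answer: -185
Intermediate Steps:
A(s, Z) = 3 (A(s, Z) = 3 + (Z - Z) = 3 + 0 = 3)
((72 + A(-3, 2)) - 142) - 118 = ((72 + 3) - 142) - 118 = (75 - 142) - 118 = -67 - 118 = -185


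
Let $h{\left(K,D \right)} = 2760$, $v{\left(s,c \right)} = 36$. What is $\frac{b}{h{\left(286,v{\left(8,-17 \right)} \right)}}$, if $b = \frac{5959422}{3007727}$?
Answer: $\frac{993237}{1383554420} \approx 0.00071789$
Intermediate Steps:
$b = \frac{5959422}{3007727}$ ($b = 5959422 \cdot \frac{1}{3007727} = \frac{5959422}{3007727} \approx 1.9814$)
$\frac{b}{h{\left(286,v{\left(8,-17 \right)} \right)}} = \frac{5959422}{3007727 \cdot 2760} = \frac{5959422}{3007727} \cdot \frac{1}{2760} = \frac{993237}{1383554420}$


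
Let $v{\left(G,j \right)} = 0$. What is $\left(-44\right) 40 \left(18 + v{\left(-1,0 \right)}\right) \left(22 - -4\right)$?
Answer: $-823680$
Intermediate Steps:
$\left(-44\right) 40 \left(18 + v{\left(-1,0 \right)}\right) \left(22 - -4\right) = \left(-44\right) 40 \left(18 + 0\right) \left(22 - -4\right) = - 1760 \cdot 18 \left(22 + 4\right) = - 1760 \cdot 18 \cdot 26 = \left(-1760\right) 468 = -823680$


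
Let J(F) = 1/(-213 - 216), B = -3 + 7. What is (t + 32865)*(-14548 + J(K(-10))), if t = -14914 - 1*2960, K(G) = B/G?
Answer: -31186741721/143 ≈ -2.1809e+8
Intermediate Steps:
B = 4
K(G) = 4/G
J(F) = -1/429 (J(F) = 1/(-429) = -1/429)
t = -17874 (t = -14914 - 2960 = -17874)
(t + 32865)*(-14548 + J(K(-10))) = (-17874 + 32865)*(-14548 - 1/429) = 14991*(-6241093/429) = -31186741721/143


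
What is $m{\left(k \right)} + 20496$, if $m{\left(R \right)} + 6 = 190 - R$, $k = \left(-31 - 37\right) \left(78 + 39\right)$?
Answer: $28636$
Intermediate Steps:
$k = -7956$ ($k = \left(-68\right) 117 = -7956$)
$m{\left(R \right)} = 184 - R$ ($m{\left(R \right)} = -6 - \left(-190 + R\right) = 184 - R$)
$m{\left(k \right)} + 20496 = \left(184 - -7956\right) + 20496 = \left(184 + 7956\right) + 20496 = 8140 + 20496 = 28636$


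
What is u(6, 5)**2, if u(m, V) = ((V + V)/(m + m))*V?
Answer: 625/36 ≈ 17.361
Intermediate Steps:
u(m, V) = V**2/m (u(m, V) = ((2*V)/((2*m)))*V = ((2*V)*(1/(2*m)))*V = (V/m)*V = V**2/m)
u(6, 5)**2 = (5**2/6)**2 = (25*(1/6))**2 = (25/6)**2 = 625/36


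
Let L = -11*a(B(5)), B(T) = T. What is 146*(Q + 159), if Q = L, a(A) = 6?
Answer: 13578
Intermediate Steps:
L = -66 (L = -11*6 = -66)
Q = -66
146*(Q + 159) = 146*(-66 + 159) = 146*93 = 13578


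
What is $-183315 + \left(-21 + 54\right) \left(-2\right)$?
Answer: $-183381$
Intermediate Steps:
$-183315 + \left(-21 + 54\right) \left(-2\right) = -183315 + 33 \left(-2\right) = -183315 - 66 = -183381$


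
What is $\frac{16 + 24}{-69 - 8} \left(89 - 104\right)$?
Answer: $\frac{600}{77} \approx 7.7922$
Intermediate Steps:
$\frac{16 + 24}{-69 - 8} \left(89 - 104\right) = \frac{40}{-77} \left(-15\right) = 40 \left(- \frac{1}{77}\right) \left(-15\right) = \left(- \frac{40}{77}\right) \left(-15\right) = \frac{600}{77}$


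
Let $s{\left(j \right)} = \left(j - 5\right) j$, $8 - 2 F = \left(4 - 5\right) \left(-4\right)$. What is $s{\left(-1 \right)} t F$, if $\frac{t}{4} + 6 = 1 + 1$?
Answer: $-192$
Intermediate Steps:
$t = -16$ ($t = -24 + 4 \left(1 + 1\right) = -24 + 4 \cdot 2 = -24 + 8 = -16$)
$F = 2$ ($F = 4 - \frac{\left(4 - 5\right) \left(-4\right)}{2} = 4 - \frac{\left(-1\right) \left(-4\right)}{2} = 4 - 2 = 2$)
$s{\left(j \right)} = j \left(-5 + j\right)$ ($s{\left(j \right)} = \left(-5 + j\right) j = j \left(-5 + j\right)$)
$s{\left(-1 \right)} t F = - (-5 - 1) \left(-16\right) 2 = \left(-1\right) \left(-6\right) \left(-16\right) 2 = 6 \left(-16\right) 2 = \left(-96\right) 2 = -192$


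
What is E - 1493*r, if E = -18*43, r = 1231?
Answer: -1838657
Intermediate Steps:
E = -774
E - 1493*r = -774 - 1493*1231 = -774 - 1837883 = -1838657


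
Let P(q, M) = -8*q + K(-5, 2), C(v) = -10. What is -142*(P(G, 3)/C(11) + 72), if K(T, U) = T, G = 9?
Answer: -56587/5 ≈ -11317.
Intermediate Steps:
P(q, M) = -5 - 8*q (P(q, M) = -8*q - 5 = -5 - 8*q)
-142*(P(G, 3)/C(11) + 72) = -142*((-5 - 8*9)/(-10) + 72) = -142*((-5 - 72)*(-⅒) + 72) = -142*(-77*(-⅒) + 72) = -142*(77/10 + 72) = -142*797/10 = -56587/5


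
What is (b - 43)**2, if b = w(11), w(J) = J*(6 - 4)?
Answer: 441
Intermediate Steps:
w(J) = 2*J (w(J) = J*2 = 2*J)
b = 22 (b = 2*11 = 22)
(b - 43)**2 = (22 - 43)**2 = (-21)**2 = 441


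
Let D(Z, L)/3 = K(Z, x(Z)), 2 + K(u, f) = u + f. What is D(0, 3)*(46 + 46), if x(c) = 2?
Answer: 0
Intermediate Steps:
K(u, f) = -2 + f + u (K(u, f) = -2 + (u + f) = -2 + (f + u) = -2 + f + u)
D(Z, L) = 3*Z (D(Z, L) = 3*(-2 + 2 + Z) = 3*Z)
D(0, 3)*(46 + 46) = (3*0)*(46 + 46) = 0*92 = 0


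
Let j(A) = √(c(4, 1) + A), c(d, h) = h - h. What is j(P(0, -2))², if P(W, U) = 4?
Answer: 4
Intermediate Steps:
c(d, h) = 0
j(A) = √A (j(A) = √(0 + A) = √A)
j(P(0, -2))² = (√4)² = 2² = 4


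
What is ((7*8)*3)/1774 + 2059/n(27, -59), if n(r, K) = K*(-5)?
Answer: 1851113/261665 ≈ 7.0744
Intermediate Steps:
n(r, K) = -5*K
((7*8)*3)/1774 + 2059/n(27, -59) = ((7*8)*3)/1774 + 2059/((-5*(-59))) = (56*3)*(1/1774) + 2059/295 = 168*(1/1774) + 2059*(1/295) = 84/887 + 2059/295 = 1851113/261665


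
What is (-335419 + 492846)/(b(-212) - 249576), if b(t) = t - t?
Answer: -157427/249576 ≈ -0.63078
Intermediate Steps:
b(t) = 0
(-335419 + 492846)/(b(-212) - 249576) = (-335419 + 492846)/(0 - 249576) = 157427/(-249576) = 157427*(-1/249576) = -157427/249576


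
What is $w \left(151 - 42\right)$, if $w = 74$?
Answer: $8066$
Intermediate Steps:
$w \left(151 - 42\right) = 74 \left(151 - 42\right) = 74 \cdot 109 = 8066$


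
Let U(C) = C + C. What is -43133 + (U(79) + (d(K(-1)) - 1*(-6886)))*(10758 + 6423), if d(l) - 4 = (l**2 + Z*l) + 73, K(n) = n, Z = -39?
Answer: 122990008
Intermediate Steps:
U(C) = 2*C
d(l) = 77 + l**2 - 39*l (d(l) = 4 + ((l**2 - 39*l) + 73) = 4 + (73 + l**2 - 39*l) = 77 + l**2 - 39*l)
-43133 + (U(79) + (d(K(-1)) - 1*(-6886)))*(10758 + 6423) = -43133 + (2*79 + ((77 + (-1)**2 - 39*(-1)) - 1*(-6886)))*(10758 + 6423) = -43133 + (158 + ((77 + 1 + 39) + 6886))*17181 = -43133 + (158 + (117 + 6886))*17181 = -43133 + (158 + 7003)*17181 = -43133 + 7161*17181 = -43133 + 123033141 = 122990008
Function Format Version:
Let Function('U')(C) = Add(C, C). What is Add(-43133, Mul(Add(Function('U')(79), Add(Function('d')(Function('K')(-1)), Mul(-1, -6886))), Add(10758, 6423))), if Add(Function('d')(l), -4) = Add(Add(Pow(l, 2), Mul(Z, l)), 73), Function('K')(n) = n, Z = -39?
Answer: 122990008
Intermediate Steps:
Function('U')(C) = Mul(2, C)
Function('d')(l) = Add(77, Pow(l, 2), Mul(-39, l)) (Function('d')(l) = Add(4, Add(Add(Pow(l, 2), Mul(-39, l)), 73)) = Add(4, Add(73, Pow(l, 2), Mul(-39, l))) = Add(77, Pow(l, 2), Mul(-39, l)))
Add(-43133, Mul(Add(Function('U')(79), Add(Function('d')(Function('K')(-1)), Mul(-1, -6886))), Add(10758, 6423))) = Add(-43133, Mul(Add(Mul(2, 79), Add(Add(77, Pow(-1, 2), Mul(-39, -1)), Mul(-1, -6886))), Add(10758, 6423))) = Add(-43133, Mul(Add(158, Add(Add(77, 1, 39), 6886)), 17181)) = Add(-43133, Mul(Add(158, Add(117, 6886)), 17181)) = Add(-43133, Mul(Add(158, 7003), 17181)) = Add(-43133, Mul(7161, 17181)) = Add(-43133, 123033141) = 122990008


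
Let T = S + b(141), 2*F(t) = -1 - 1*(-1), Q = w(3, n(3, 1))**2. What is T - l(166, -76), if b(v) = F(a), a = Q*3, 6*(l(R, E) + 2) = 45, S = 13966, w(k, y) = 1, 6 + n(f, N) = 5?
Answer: 27921/2 ≈ 13961.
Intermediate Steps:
n(f, N) = -1 (n(f, N) = -6 + 5 = -1)
Q = 1 (Q = 1**2 = 1)
l(R, E) = 11/2 (l(R, E) = -2 + (1/6)*45 = -2 + 15/2 = 11/2)
a = 3 (a = 1*3 = 3)
F(t) = 0 (F(t) = (-1 - 1*(-1))/2 = (-1 + 1)/2 = (1/2)*0 = 0)
b(v) = 0
T = 13966 (T = 13966 + 0 = 13966)
T - l(166, -76) = 13966 - 1*11/2 = 13966 - 11/2 = 27921/2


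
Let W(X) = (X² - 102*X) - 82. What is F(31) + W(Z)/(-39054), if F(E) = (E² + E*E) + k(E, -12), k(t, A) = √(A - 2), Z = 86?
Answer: 12510541/6509 + I*√14 ≈ 1922.0 + 3.7417*I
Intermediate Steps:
W(X) = -82 + X² - 102*X
k(t, A) = √(-2 + A)
F(E) = 2*E² + I*√14 (F(E) = (E² + E*E) + √(-2 - 12) = (E² + E²) + √(-14) = 2*E² + I*√14)
F(31) + W(Z)/(-39054) = (2*31² + I*√14) + (-82 + 86² - 102*86)/(-39054) = (2*961 + I*√14) + (-82 + 7396 - 8772)*(-1/39054) = (1922 + I*√14) - 1458*(-1/39054) = (1922 + I*√14) + 243/6509 = 12510541/6509 + I*√14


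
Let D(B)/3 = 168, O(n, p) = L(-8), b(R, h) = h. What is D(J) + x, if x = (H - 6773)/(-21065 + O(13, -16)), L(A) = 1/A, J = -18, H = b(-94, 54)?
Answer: 84988336/168521 ≈ 504.32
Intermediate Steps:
H = 54
O(n, p) = -⅛ (O(n, p) = 1/(-8) = -⅛)
D(B) = 504 (D(B) = 3*168 = 504)
x = 53752/168521 (x = (54 - 6773)/(-21065 - ⅛) = -6719/(-168521/8) = -6719*(-8/168521) = 53752/168521 ≈ 0.31896)
D(J) + x = 504 + 53752/168521 = 84988336/168521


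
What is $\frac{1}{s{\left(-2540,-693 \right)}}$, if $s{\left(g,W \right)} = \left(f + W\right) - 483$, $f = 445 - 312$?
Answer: $- \frac{1}{1043} \approx -0.00095877$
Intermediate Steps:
$f = 133$ ($f = 445 - 312 = 133$)
$s{\left(g,W \right)} = -350 + W$ ($s{\left(g,W \right)} = \left(133 + W\right) - 483 = -350 + W$)
$\frac{1}{s{\left(-2540,-693 \right)}} = \frac{1}{-350 - 693} = \frac{1}{-1043} = - \frac{1}{1043}$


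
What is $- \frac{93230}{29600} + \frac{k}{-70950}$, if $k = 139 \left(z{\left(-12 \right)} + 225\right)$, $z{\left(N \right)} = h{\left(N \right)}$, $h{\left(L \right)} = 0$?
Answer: $- \frac{5026939}{1400080} \approx -3.5905$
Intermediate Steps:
$z{\left(N \right)} = 0$
$k = 31275$ ($k = 139 \left(0 + 225\right) = 139 \cdot 225 = 31275$)
$- \frac{93230}{29600} + \frac{k}{-70950} = - \frac{93230}{29600} + \frac{31275}{-70950} = \left(-93230\right) \frac{1}{29600} + 31275 \left(- \frac{1}{70950}\right) = - \frac{9323}{2960} - \frac{417}{946} = - \frac{5026939}{1400080}$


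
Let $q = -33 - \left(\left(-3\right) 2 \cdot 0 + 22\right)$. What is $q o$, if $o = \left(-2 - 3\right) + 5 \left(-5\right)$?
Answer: $1650$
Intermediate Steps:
$o = -30$ ($o = \left(-2 - 3\right) - 25 = -5 - 25 = -30$)
$q = -55$ ($q = -33 - \left(\left(-6\right) 0 + 22\right) = -33 - \left(0 + 22\right) = -33 - 22 = -55$)
$q o = \left(-55\right) \left(-30\right) = 1650$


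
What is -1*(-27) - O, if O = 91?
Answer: -64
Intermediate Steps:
-1*(-27) - O = -1*(-27) - 1*91 = 27 - 91 = -64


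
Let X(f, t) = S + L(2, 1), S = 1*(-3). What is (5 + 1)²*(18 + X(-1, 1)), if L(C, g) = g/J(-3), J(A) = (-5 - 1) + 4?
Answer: 522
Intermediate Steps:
S = -3
J(A) = -2 (J(A) = -6 + 4 = -2)
L(C, g) = -g/2 (L(C, g) = g/(-2) = g*(-½) = -g/2)
X(f, t) = -7/2 (X(f, t) = -3 - ½*1 = -3 - ½ = -7/2)
(5 + 1)²*(18 + X(-1, 1)) = (5 + 1)²*(18 - 7/2) = 6²*(29/2) = 36*(29/2) = 522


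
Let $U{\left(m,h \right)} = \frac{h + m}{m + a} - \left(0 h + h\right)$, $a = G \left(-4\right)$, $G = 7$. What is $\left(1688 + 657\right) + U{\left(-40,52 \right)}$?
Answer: $\frac{38978}{17} \approx 2292.8$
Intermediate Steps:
$a = -28$ ($a = 7 \left(-4\right) = -28$)
$U{\left(m,h \right)} = - h + \frac{h + m}{-28 + m}$ ($U{\left(m,h \right)} = \frac{h + m}{m - 28} - \left(0 h + h\right) = \frac{h + m}{-28 + m} - \left(0 + h\right) = \frac{h + m}{-28 + m} - h = - h + \frac{h + m}{-28 + m}$)
$\left(1688 + 657\right) + U{\left(-40,52 \right)} = \left(1688 + 657\right) + \frac{-40 + 29 \cdot 52 - 52 \left(-40\right)}{-28 - 40} = 2345 + \frac{-40 + 1508 + 2080}{-68} = 2345 - \frac{887}{17} = \frac{38978}{17}$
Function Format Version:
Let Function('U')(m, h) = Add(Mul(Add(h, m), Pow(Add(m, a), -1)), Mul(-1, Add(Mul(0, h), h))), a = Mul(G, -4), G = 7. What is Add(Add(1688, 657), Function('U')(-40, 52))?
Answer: Rational(38978, 17) ≈ 2292.8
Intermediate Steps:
a = -28 (a = Mul(7, -4) = -28)
Function('U')(m, h) = Add(Mul(-1, h), Mul(Pow(Add(-28, m), -1), Add(h, m))) (Function('U')(m, h) = Add(Mul(Add(h, m), Pow(Add(m, -28), -1)), Mul(-1, Add(Mul(0, h), h))) = Add(Mul(Add(h, m), Pow(Add(-28, m), -1)), Mul(-1, Add(0, h))) = Add(Mul(Pow(Add(-28, m), -1), Add(h, m)), Mul(-1, h)) = Add(Mul(-1, h), Mul(Pow(Add(-28, m), -1), Add(h, m))))
Add(Add(1688, 657), Function('U')(-40, 52)) = Add(Add(1688, 657), Mul(Pow(Add(-28, -40), -1), Add(-40, Mul(29, 52), Mul(-1, 52, -40)))) = Add(2345, Mul(Pow(-68, -1), Add(-40, 1508, 2080))) = Add(2345, Mul(Rational(-1, 68), 3548)) = Add(2345, Rational(-887, 17)) = Rational(38978, 17)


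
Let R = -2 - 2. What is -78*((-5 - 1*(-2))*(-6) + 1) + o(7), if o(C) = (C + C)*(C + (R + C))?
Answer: -1342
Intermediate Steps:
R = -4
o(C) = 2*C*(-4 + 2*C) (o(C) = (C + C)*(C + (-4 + C)) = (2*C)*(-4 + 2*C) = 2*C*(-4 + 2*C))
-78*((-5 - 1*(-2))*(-6) + 1) + o(7) = -78*((-5 - 1*(-2))*(-6) + 1) + 4*7*(-2 + 7) = -78*((-5 + 2)*(-6) + 1) + 4*7*5 = -78*(-3*(-6) + 1) + 140 = -78*(18 + 1) + 140 = -78*19 + 140 = -1482 + 140 = -1342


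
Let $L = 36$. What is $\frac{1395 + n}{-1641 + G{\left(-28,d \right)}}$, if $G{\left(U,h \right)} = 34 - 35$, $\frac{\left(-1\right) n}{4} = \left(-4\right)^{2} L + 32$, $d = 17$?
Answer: $\frac{1037}{1642} \approx 0.63155$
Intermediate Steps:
$n = -2432$ ($n = - 4 \left(\left(-4\right)^{2} \cdot 36 + 32\right) = - 4 \left(16 \cdot 36 + 32\right) = - 4 \left(576 + 32\right) = \left(-4\right) 608 = -2432$)
$G{\left(U,h \right)} = -1$ ($G{\left(U,h \right)} = 34 - 35 = -1$)
$\frac{1395 + n}{-1641 + G{\left(-28,d \right)}} = \frac{1395 - 2432}{-1641 - 1} = - \frac{1037}{-1642} = \left(-1037\right) \left(- \frac{1}{1642}\right) = \frac{1037}{1642}$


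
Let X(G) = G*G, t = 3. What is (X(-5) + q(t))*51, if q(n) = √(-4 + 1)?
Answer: 1275 + 51*I*√3 ≈ 1275.0 + 88.335*I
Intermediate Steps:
q(n) = I*√3 (q(n) = √(-3) = I*√3)
X(G) = G²
(X(-5) + q(t))*51 = ((-5)² + I*√3)*51 = (25 + I*√3)*51 = 1275 + 51*I*√3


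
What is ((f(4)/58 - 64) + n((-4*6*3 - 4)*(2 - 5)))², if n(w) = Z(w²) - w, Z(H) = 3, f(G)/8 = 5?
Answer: 69906321/841 ≈ 83123.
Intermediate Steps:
f(G) = 40 (f(G) = 8*5 = 40)
n(w) = 3 - w
((f(4)/58 - 64) + n((-4*6*3 - 4)*(2 - 5)))² = ((40/58 - 64) + (3 - (-4*6*3 - 4)*(2 - 5)))² = ((40*(1/58) - 64) + (3 - (-24*3 - 4)*(-3)))² = ((20/29 - 64) + (3 - (-72 - 4)*(-3)))² = (-1836/29 + (3 - (-76)*(-3)))² = (-1836/29 + (3 - 1*228))² = (-1836/29 + (3 - 228))² = (-1836/29 - 225)² = (-8361/29)² = 69906321/841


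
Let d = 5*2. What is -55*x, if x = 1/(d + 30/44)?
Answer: -242/47 ≈ -5.1489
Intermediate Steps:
d = 10
x = 22/235 (x = 1/(10 + 30/44) = 1/(10 + 30*(1/44)) = 1/(10 + 15/22) = 1/(235/22) = 22/235 ≈ 0.093617)
-55*x = -55*22/235 = -242/47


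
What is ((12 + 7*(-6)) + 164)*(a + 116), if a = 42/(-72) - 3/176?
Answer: 4082377/264 ≈ 15464.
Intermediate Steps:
a = -317/528 (a = 42*(-1/72) - 3*1/176 = -7/12 - 3/176 = -317/528 ≈ -0.60038)
((12 + 7*(-6)) + 164)*(a + 116) = ((12 + 7*(-6)) + 164)*(-317/528 + 116) = ((12 - 42) + 164)*(60931/528) = (-30 + 164)*(60931/528) = 134*(60931/528) = 4082377/264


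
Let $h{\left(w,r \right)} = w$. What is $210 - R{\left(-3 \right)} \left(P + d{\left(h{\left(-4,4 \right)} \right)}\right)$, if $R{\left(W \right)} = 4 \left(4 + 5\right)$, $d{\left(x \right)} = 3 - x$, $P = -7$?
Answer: $210$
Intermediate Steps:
$R{\left(W \right)} = 36$ ($R{\left(W \right)} = 4 \cdot 9 = 36$)
$210 - R{\left(-3 \right)} \left(P + d{\left(h{\left(-4,4 \right)} \right)}\right) = 210 - 36 \left(-7 + \left(3 - -4\right)\right) = 210 - 36 \left(-7 + \left(3 + 4\right)\right) = 210 - 36 \left(-7 + 7\right) = 210 - 36 \cdot 0 = 210 - 0 = 210 + 0 = 210$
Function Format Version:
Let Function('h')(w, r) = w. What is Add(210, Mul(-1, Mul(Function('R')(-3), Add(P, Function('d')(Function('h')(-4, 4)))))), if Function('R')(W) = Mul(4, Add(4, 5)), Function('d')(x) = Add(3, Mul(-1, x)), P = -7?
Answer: 210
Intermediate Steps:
Function('R')(W) = 36 (Function('R')(W) = Mul(4, 9) = 36)
Add(210, Mul(-1, Mul(Function('R')(-3), Add(P, Function('d')(Function('h')(-4, 4)))))) = Add(210, Mul(-1, Mul(36, Add(-7, Add(3, Mul(-1, -4)))))) = Add(210, Mul(-1, Mul(36, Add(-7, Add(3, 4))))) = Add(210, Mul(-1, Mul(36, Add(-7, 7)))) = Add(210, Mul(-1, Mul(36, 0))) = Add(210, Mul(-1, 0)) = Add(210, 0) = 210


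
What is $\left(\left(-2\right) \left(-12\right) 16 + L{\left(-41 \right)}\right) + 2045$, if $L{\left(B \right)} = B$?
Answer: $2388$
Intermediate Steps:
$\left(\left(-2\right) \left(-12\right) 16 + L{\left(-41 \right)}\right) + 2045 = \left(\left(-2\right) \left(-12\right) 16 - 41\right) + 2045 = \left(24 \cdot 16 - 41\right) + 2045 = \left(384 - 41\right) + 2045 = 343 + 2045 = 2388$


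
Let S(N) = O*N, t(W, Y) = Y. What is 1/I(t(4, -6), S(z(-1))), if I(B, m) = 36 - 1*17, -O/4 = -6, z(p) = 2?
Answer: 1/19 ≈ 0.052632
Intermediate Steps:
O = 24 (O = -4*(-6) = 24)
S(N) = 24*N
I(B, m) = 19 (I(B, m) = 36 - 17 = 19)
1/I(t(4, -6), S(z(-1))) = 1/19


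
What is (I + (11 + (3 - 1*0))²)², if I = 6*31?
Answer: 145924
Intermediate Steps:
I = 186
(I + (11 + (3 - 1*0))²)² = (186 + (11 + (3 - 1*0))²)² = (186 + (11 + (3 + 0))²)² = (186 + (11 + 3)²)² = (186 + 14²)² = (186 + 196)² = 382² = 145924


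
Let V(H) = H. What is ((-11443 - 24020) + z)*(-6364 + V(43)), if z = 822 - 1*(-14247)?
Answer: 128910474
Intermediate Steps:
z = 15069 (z = 822 + 14247 = 15069)
((-11443 - 24020) + z)*(-6364 + V(43)) = ((-11443 - 24020) + 15069)*(-6364 + 43) = (-35463 + 15069)*(-6321) = -20394*(-6321) = 128910474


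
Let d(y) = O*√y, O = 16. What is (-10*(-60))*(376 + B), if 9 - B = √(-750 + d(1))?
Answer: 231000 - 600*I*√734 ≈ 2.31e+5 - 16255.0*I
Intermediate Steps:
d(y) = 16*√y
B = 9 - I*√734 (B = 9 - √(-750 + 16*√1) = 9 - √(-750 + 16*1) = 9 - √(-750 + 16) = 9 - √(-734) = 9 - I*√734 ≈ 9.0 - 27.092*I)
(-10*(-60))*(376 + B) = (-10*(-60))*(376 + (9 - I*√734)) = 600*(385 - I*√734) = 231000 - 600*I*√734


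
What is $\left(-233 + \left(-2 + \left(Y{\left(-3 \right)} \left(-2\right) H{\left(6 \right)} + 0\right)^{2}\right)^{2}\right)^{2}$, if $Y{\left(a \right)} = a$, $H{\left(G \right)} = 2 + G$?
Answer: $28079093658841$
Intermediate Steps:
$\left(-233 + \left(-2 + \left(Y{\left(-3 \right)} \left(-2\right) H{\left(6 \right)} + 0\right)^{2}\right)^{2}\right)^{2} = \left(-233 + \left(-2 + \left(\left(-3\right) \left(-2\right) \left(2 + 6\right) + 0\right)^{2}\right)^{2}\right)^{2} = \left(-233 + \left(-2 + \left(6 \cdot 8 + 0\right)^{2}\right)^{2}\right)^{2} = \left(-233 + \left(-2 + \left(48 + 0\right)^{2}\right)^{2}\right)^{2} = \left(-233 + \left(-2 + 48^{2}\right)^{2}\right)^{2} = \left(-233 + \left(-2 + 2304\right)^{2}\right)^{2} = \left(-233 + 2302^{2}\right)^{2} = \left(-233 + 5299204\right)^{2} = 5298971^{2} = 28079093658841$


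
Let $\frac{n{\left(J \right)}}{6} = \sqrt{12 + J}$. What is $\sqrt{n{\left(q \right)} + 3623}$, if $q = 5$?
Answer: $\sqrt{3623 + 6 \sqrt{17}} \approx 60.396$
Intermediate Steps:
$n{\left(J \right)} = 6 \sqrt{12 + J}$
$\sqrt{n{\left(q \right)} + 3623} = \sqrt{6 \sqrt{12 + 5} + 3623} = \sqrt{6 \sqrt{17} + 3623} = \sqrt{3623 + 6 \sqrt{17}}$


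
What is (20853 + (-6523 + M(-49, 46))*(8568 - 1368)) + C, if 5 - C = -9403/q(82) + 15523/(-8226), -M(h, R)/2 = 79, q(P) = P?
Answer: -8108249922995/168633 ≈ -4.8082e+7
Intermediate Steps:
M(h, R) = -158 (M(h, R) = -2*79 = -158)
C = 20498656/168633 (C = 5 - (-9403/82 + 15523/(-8226)) = 5 - (-9403*1/82 + 15523*(-1/8226)) = 5 - (-9403/82 - 15523/8226) = 5 - 1*(-19655491/168633) = 5 + 19655491/168633 = 20498656/168633 ≈ 121.56)
(20853 + (-6523 + M(-49, 46))*(8568 - 1368)) + C = (20853 + (-6523 - 158)*(8568 - 1368)) + 20498656/168633 = (20853 - 6681*7200) + 20498656/168633 = (20853 - 48103200) + 20498656/168633 = -48082347 + 20498656/168633 = -8108249922995/168633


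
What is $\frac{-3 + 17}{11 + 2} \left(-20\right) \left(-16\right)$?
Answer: $\frac{4480}{13} \approx 344.62$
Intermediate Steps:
$\frac{-3 + 17}{11 + 2} \left(-20\right) \left(-16\right) = \frac{14}{13} \left(-20\right) \left(-16\right) = \left(- \frac{280}{13}\right) \left(-16\right) = \frac{4480}{13}$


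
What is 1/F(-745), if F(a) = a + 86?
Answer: -1/659 ≈ -0.0015175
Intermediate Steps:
F(a) = 86 + a
1/F(-745) = 1/(86 - 745) = 1/(-659) = -1/659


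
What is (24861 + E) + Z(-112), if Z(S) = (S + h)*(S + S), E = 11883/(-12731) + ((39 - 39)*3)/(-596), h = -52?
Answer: 784179524/12731 ≈ 61596.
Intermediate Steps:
E = -11883/12731 (E = 11883*(-1/12731) + (0*3)*(-1/596) = -11883/12731 + 0*(-1/596) = -11883/12731 + 0 = -11883/12731 ≈ -0.93339)
Z(S) = 2*S*(-52 + S) (Z(S) = (S - 52)*(S + S) = (-52 + S)*(2*S) = 2*S*(-52 + S))
(24861 + E) + Z(-112) = (24861 - 11883/12731) + 2*(-112)*(-52 - 112) = 316493508/12731 + 2*(-112)*(-164) = 316493508/12731 + 36736 = 784179524/12731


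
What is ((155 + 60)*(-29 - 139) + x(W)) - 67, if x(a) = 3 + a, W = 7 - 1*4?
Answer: -36181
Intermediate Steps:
W = 3 (W = 7 - 4 = 3)
((155 + 60)*(-29 - 139) + x(W)) - 67 = ((155 + 60)*(-29 - 139) + (3 + 3)) - 67 = (215*(-168) + 6) - 67 = (-36120 + 6) - 67 = -36114 - 67 = -36181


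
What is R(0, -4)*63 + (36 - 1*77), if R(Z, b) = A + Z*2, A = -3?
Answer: -230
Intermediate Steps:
R(Z, b) = -3 + 2*Z (R(Z, b) = -3 + Z*2 = -3 + 2*Z)
R(0, -4)*63 + (36 - 1*77) = (-3 + 2*0)*63 + (36 - 1*77) = (-3 + 0)*63 + (36 - 77) = -3*63 - 41 = -189 - 41 = -230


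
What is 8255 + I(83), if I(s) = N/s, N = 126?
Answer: 685291/83 ≈ 8256.5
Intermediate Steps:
I(s) = 126/s
8255 + I(83) = 8255 + 126/83 = 685291/83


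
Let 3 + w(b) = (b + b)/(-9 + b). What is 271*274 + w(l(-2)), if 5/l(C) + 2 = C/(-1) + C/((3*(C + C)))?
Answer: 519777/7 ≈ 74254.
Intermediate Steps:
l(C) = 5/(-11/6 - C) (l(C) = 5/(-2 + (C/(-1) + C/((3*(C + C))))) = 5/(-2 + (C*(-1) + C/((3*(2*C))))) = 5/(-2 + (-C + C/((6*C)))) = 5/(-2 + (-C + C*(1/(6*C)))) = 5/(-2 + (-C + ⅙)) = 5/(-2 + (⅙ - C)) = 5/(-11/6 - C))
w(b) = -3 + 2*b/(-9 + b) (w(b) = -3 + (b + b)/(-9 + b) = -3 + (2*b)/(-9 + b) = -3 + 2*b/(-9 + b))
271*274 + w(l(-2)) = 271*274 + (27 - (-30)/(11 + 6*(-2)))/(-9 - 30/(11 + 6*(-2))) = 74254 + (27 - (-30)/(11 - 12))/(-9 - 30/(11 - 12)) = 74254 + (27 - (-30)/(-1))/(-9 - 30/(-1)) = 74254 + (27 - (-30)*(-1))/(-9 - 30*(-1)) = 74254 + (27 - 1*30)/(-9 + 30) = 74254 + (27 - 30)/21 = 74254 + (1/21)*(-3) = 74254 - ⅐ = 519777/7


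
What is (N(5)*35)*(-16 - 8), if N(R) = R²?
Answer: -21000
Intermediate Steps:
(N(5)*35)*(-16 - 8) = (5²*35)*(-16 - 8) = (25*35)*(-24) = 875*(-24) = -21000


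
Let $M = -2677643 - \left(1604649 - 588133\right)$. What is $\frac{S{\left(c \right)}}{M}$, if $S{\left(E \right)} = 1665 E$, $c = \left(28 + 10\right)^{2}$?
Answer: $- \frac{2404260}{3694159} \approx -0.65083$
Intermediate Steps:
$c = 1444$ ($c = 38^{2} = 1444$)
$M = -3694159$ ($M = -2677643 - \left(1604649 - 588133\right) = -2677643 - 1016516 = -3694159$)
$\frac{S{\left(c \right)}}{M} = \frac{1665 \cdot 1444}{-3694159} = 2404260 \left(- \frac{1}{3694159}\right) = - \frac{2404260}{3694159}$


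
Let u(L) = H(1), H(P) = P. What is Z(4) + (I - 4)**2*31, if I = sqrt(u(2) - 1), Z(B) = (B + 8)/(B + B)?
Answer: 995/2 ≈ 497.50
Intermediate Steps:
u(L) = 1
Z(B) = (8 + B)/(2*B) (Z(B) = (8 + B)/((2*B)) = (8 + B)*(1/(2*B)) = (8 + B)/(2*B))
I = 0 (I = sqrt(1 - 1) = sqrt(0) = 0)
Z(4) + (I - 4)**2*31 = (1/2)*(8 + 4)/4 + (0 - 4)**2*31 = (1/2)*(1/4)*12 + (-4)**2*31 = 3/2 + 16*31 = 3/2 + 496 = 995/2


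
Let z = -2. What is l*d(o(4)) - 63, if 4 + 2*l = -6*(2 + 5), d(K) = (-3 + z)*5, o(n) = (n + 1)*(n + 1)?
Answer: 512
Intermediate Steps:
o(n) = (1 + n)² (o(n) = (1 + n)*(1 + n) = (1 + n)²)
d(K) = -25 (d(K) = (-3 - 2)*5 = -5*5 = -25)
l = -23 (l = -2 + (-6*(2 + 5))/2 = -2 + (-6*7)/2 = -2 + (½)*(-42) = -2 - 21 = -23)
l*d(o(4)) - 63 = -23*(-25) - 63 = 575 - 63 = 512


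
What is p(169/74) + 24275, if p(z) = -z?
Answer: 1796181/74 ≈ 24273.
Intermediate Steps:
p(169/74) + 24275 = -169/74 + 24275 = 1796181/74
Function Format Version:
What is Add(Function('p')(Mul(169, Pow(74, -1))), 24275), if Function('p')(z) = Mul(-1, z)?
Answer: Rational(1796181, 74) ≈ 24273.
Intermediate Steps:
Add(Function('p')(Mul(169, Pow(74, -1))), 24275) = Add(Mul(-1, Mul(169, Pow(74, -1))), 24275) = Add(Mul(-1, Mul(169, Rational(1, 74))), 24275) = Add(Mul(-1, Rational(169, 74)), 24275) = Add(Rational(-169, 74), 24275) = Rational(1796181, 74)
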